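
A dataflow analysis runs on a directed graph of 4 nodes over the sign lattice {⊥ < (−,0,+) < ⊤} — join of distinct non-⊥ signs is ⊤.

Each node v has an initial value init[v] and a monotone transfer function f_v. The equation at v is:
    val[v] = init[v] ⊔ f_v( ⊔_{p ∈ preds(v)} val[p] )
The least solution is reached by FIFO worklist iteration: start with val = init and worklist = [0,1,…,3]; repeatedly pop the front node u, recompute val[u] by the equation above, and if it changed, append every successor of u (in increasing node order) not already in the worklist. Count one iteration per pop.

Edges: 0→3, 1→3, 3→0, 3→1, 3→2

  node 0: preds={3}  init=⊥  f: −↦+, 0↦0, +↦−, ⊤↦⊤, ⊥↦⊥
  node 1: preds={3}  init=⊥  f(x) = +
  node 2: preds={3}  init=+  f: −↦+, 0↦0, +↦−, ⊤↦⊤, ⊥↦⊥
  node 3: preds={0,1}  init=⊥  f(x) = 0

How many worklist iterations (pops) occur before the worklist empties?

8

Trace (8 dequeues):
  [1] u=0 | in ⊥ | out ⊥ | ==
  [2] u=1 | in ⊥ | out + | prev ⊥ | push {}
  [3] u=2 | in ⊥ | out + | ==
  [4] u=3 | in + | out 0 | prev ⊥ | push {0,1,2}
  [5] u=0 | in 0 | out 0 | prev ⊥ | push {3}
  [6] u=1 | in 0 | out + | ==
  [7] u=2 | in 0 | out ⊤ | prev + | push {}
  [8] u=3 | in ⊤ | out 0 | ==

Converged values:
  [0] 0
  [1] +
  [2] ⊤
  [3] 0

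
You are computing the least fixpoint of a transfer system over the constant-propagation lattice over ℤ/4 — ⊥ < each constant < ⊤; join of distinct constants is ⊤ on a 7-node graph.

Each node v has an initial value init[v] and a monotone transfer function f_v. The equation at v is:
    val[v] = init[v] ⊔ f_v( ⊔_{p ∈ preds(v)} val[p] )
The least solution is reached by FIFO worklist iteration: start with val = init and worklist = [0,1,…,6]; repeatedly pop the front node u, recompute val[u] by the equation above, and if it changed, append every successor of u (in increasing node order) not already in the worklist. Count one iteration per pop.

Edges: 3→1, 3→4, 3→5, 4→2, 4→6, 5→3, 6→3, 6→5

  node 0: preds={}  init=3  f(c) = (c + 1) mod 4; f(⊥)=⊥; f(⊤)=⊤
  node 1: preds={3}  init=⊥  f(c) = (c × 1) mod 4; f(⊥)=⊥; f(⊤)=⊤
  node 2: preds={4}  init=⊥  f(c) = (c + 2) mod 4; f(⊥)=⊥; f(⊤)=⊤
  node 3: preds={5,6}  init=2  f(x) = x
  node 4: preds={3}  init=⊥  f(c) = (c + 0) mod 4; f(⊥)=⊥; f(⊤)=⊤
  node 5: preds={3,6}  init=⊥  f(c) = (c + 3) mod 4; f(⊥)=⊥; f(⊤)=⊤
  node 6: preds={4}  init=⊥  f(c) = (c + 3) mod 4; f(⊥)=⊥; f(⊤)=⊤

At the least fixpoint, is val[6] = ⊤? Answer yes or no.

yes

Trace (17 dequeues):
  [1] u=0 | in ⊥ | out 3 | ==
  [2] u=1 | in 2 | out 2 | prev ⊥ | push {}
  [3] u=2 | in ⊥ | out ⊥ | ==
  [4] u=3 | in ⊥ | out 2 | ==
  [5] u=4 | in 2 | out 2 | prev ⊥ | push {2}
  [6] u=5 | in 2 | out 1 | prev ⊥ | push {3}
  [7] u=6 | in 2 | out 1 | prev ⊥ | push {5}
  [8] u=2 | in 2 | out 0 | prev ⊥ | push {}
  [9] u=3 | in 1 | out ⊤ | prev 2 | push {1,4}
  [10] u=5 | in ⊤ | out ⊤ | prev 1 | push {3}
  [11] u=1 | in ⊤ | out ⊤ | prev 2 | push {}
  [12] u=4 | in ⊤ | out ⊤ | prev 2 | push {2,6}
  [13] u=3 | in ⊤ | out ⊤ | ==
  [14] u=2 | in ⊤ | out ⊤ | prev 0 | push {}
  [15] u=6 | in ⊤ | out ⊤ | prev 1 | push {3,5}
  [16] u=3 | in ⊤ | out ⊤ | ==
  [17] u=5 | in ⊤ | out ⊤ | ==

Converged values:
  [0] 3
  [1] ⊤
  [2] ⊤
  [3] ⊤
  [4] ⊤
  [5] ⊤
  [6] ⊤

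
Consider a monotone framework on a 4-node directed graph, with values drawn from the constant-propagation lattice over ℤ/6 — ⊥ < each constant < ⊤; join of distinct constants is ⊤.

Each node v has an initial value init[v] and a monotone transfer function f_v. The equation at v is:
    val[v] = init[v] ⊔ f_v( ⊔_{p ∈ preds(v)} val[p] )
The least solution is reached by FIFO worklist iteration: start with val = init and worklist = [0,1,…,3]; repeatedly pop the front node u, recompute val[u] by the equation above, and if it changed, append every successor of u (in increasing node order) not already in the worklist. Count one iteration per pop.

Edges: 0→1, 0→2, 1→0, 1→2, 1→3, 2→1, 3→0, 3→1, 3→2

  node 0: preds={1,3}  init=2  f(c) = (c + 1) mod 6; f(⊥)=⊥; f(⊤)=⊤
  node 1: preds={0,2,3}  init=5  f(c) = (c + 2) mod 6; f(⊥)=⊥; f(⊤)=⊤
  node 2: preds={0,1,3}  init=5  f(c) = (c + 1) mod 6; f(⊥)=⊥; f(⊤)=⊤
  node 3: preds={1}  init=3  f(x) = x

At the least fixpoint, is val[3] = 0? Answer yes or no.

no

Worklist (7 pops):
  #1 pop 0: in=⊤ → ⊤ (was 2); enqueue []
  #2 pop 1: in=⊤ → ⊤ (was 5); enqueue [0]
  #3 pop 2: in=⊤ → ⊤ (was 5); enqueue [1]
  #4 pop 3: in=⊤ → ⊤ (was 3); enqueue [2]
  #5 pop 0: in=⊤ → ⊤ (no change)
  #6 pop 1: in=⊤ → ⊤ (no change)
  #7 pop 2: in=⊤ → ⊤ (no change)

Fixpoint:
  val[0] = ⊤
  val[1] = ⊤
  val[2] = ⊤
  val[3] = ⊤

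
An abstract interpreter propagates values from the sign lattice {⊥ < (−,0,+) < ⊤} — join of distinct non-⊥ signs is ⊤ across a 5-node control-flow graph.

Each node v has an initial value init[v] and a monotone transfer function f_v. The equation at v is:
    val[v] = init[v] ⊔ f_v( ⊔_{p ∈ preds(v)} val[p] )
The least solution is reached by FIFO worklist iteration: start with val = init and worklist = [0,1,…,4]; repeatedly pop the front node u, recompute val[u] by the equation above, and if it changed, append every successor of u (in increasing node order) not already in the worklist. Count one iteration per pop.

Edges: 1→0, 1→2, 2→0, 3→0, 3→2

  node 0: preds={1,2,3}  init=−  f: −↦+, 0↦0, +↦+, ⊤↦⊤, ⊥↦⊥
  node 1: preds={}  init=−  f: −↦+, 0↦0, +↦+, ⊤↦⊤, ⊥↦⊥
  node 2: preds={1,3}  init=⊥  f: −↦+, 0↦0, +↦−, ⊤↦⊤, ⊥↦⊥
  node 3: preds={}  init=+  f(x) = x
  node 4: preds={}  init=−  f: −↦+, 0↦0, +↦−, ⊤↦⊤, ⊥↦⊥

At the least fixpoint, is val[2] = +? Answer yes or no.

no

Trace (6 dequeues):
  [1] u=0 | in ⊤ | out ⊤ | prev − | push {}
  [2] u=1 | in ⊥ | out − | ==
  [3] u=2 | in ⊤ | out ⊤ | prev ⊥ | push {0}
  [4] u=3 | in ⊥ | out + | ==
  [5] u=4 | in ⊥ | out − | ==
  [6] u=0 | in ⊤ | out ⊤ | ==

Converged values:
  [0] ⊤
  [1] −
  [2] ⊤
  [3] +
  [4] −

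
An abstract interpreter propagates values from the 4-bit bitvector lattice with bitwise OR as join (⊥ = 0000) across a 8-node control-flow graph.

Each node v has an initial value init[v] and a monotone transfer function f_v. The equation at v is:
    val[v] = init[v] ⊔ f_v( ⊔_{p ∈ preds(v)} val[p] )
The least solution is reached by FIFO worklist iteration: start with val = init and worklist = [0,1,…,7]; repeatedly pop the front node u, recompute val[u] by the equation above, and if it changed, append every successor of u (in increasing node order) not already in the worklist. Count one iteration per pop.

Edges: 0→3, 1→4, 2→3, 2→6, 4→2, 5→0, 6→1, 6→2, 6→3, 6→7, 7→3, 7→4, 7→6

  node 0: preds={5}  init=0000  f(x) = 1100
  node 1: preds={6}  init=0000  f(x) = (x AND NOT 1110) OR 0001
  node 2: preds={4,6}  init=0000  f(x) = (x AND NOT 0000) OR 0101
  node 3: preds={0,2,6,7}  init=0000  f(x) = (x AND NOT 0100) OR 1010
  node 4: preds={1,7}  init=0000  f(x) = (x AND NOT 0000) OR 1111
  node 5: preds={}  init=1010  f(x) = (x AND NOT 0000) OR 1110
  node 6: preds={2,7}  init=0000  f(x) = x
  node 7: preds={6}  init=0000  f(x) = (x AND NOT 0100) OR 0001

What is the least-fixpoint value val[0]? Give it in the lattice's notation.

1100

Worklist (21 pops):
  #1 pop 0: in=1010 → 1100 (was 0000); enqueue []
  #2 pop 1: in=0000 → 0001 (was 0000); enqueue []
  #3 pop 2: in=0000 → 0101 (was 0000); enqueue []
  #4 pop 3: in=1101 → 1011 (was 0000); enqueue []
  #5 pop 4: in=0001 → 1111 (was 0000); enqueue [2]
  #6 pop 5: in=0000 → 1110 (was 1010); enqueue [0]
  #7 pop 6: in=0101 → 0101 (was 0000); enqueue [1,3]
  #8 pop 7: in=0101 → 0001 (was 0000); enqueue [4,6]
  #9 pop 2: in=1111 → 1111 (was 0101); enqueue []
  #10 pop 0: in=1110 → 1100 (no change)
  #11 pop 1: in=0101 → 0001 (no change)
  #12 pop 3: in=1111 → 1011 (no change)
  #13 pop 4: in=0001 → 1111 (no change)
  #14 pop 6: in=1111 → 1111 (was 0101); enqueue [1,2,3,7]
  #15 pop 1: in=1111 → 0001 (no change)
  #16 pop 2: in=1111 → 1111 (no change)
  #17 pop 3: in=1111 → 1011 (no change)
  #18 pop 7: in=1111 → 1011 (was 0001); enqueue [3,4,6]
  #19 pop 3: in=1111 → 1011 (no change)
  #20 pop 4: in=1011 → 1111 (no change)
  #21 pop 6: in=1111 → 1111 (no change)

Fixpoint:
  val[0] = 1100
  val[1] = 0001
  val[2] = 1111
  val[3] = 1011
  val[4] = 1111
  val[5] = 1110
  val[6] = 1111
  val[7] = 1011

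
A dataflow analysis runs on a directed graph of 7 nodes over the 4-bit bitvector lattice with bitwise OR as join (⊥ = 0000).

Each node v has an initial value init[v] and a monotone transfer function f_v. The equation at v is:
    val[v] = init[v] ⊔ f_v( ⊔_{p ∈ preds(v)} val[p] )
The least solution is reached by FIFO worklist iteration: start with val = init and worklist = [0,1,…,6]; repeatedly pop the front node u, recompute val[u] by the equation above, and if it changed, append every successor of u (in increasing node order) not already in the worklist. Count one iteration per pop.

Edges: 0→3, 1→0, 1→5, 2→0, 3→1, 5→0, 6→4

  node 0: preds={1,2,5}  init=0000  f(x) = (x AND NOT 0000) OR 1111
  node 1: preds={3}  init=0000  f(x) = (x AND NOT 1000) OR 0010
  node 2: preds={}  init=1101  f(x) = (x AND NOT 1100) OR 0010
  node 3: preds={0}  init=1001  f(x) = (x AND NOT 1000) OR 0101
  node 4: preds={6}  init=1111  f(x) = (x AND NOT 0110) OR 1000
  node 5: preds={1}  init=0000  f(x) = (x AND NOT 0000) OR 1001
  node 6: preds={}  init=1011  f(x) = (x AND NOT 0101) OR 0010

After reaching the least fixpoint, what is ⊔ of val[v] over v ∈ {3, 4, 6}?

1111

Worklist (12 pops):
  #1 pop 0: in=1101 → 1111 (was 0000); enqueue []
  #2 pop 1: in=1001 → 0011 (was 0000); enqueue [0]
  #3 pop 2: in=0000 → 1111 (was 1101); enqueue []
  #4 pop 3: in=1111 → 1111 (was 1001); enqueue [1]
  #5 pop 4: in=1011 → 1111 (no change)
  #6 pop 5: in=0011 → 1011 (was 0000); enqueue []
  #7 pop 6: in=0000 → 1011 (no change)
  #8 pop 0: in=1111 → 1111 (no change)
  #9 pop 1: in=1111 → 0111 (was 0011); enqueue [0,5]
  #10 pop 0: in=1111 → 1111 (no change)
  #11 pop 5: in=0111 → 1111 (was 1011); enqueue [0]
  #12 pop 0: in=1111 → 1111 (no change)

Fixpoint:
  val[0] = 1111
  val[1] = 0111
  val[2] = 1111
  val[3] = 1111
  val[4] = 1111
  val[5] = 1111
  val[6] = 1011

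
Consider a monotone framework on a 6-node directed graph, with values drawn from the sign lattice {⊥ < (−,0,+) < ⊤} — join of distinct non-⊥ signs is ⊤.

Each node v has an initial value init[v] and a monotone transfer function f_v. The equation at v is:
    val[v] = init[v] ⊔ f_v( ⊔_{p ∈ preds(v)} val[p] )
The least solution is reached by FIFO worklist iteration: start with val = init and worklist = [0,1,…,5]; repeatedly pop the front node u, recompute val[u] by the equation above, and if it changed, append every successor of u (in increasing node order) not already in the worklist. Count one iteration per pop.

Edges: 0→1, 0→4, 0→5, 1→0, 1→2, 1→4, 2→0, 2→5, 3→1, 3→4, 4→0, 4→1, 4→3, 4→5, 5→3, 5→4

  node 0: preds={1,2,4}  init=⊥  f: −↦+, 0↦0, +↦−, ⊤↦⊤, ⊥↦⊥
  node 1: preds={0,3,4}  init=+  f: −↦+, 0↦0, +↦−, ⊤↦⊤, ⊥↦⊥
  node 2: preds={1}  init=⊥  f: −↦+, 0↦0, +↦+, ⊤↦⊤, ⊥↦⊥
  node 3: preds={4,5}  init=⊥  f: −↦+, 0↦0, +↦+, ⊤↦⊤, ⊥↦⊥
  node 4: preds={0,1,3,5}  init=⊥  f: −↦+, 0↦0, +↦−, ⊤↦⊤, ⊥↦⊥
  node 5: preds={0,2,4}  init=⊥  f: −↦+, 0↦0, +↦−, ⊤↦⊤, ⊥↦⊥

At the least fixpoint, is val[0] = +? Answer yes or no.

no

Iteration log — 16 steps:
  step 1. node 0  ⊔preds=+  new=−  old=⊥  +wl: 
  step 2. node 1  ⊔preds=−  new=+  stable
  step 3. node 2  ⊔preds=+  new=+  old=⊥  +wl: 0
  step 4. node 3  ⊔preds=⊥  new=⊥  stable
  step 5. node 4  ⊔preds=⊤  new=⊤  old=⊥  +wl: 1,3
  step 6. node 5  ⊔preds=⊤  new=⊤  old=⊥  +wl: 4
  step 7. node 0  ⊔preds=⊤  new=⊤  old=−  +wl: 5
  step 8. node 1  ⊔preds=⊤  new=⊤  old=+  +wl: 0,2
  step 9. node 3  ⊔preds=⊤  new=⊤  old=⊥  +wl: 1
  step 10. node 4  ⊔preds=⊤  new=⊤  stable
  step 11. node 5  ⊔preds=⊤  new=⊤  stable
  step 12. node 0  ⊔preds=⊤  new=⊤  stable
  step 13. node 2  ⊔preds=⊤  new=⊤  old=+  +wl: 0,5
  step 14. node 1  ⊔preds=⊤  new=⊤  stable
  step 15. node 0  ⊔preds=⊤  new=⊤  stable
  step 16. node 5  ⊔preds=⊤  new=⊤  stable

Least fixpoint reached:
  node 0: ⊤
  node 1: ⊤
  node 2: ⊤
  node 3: ⊤
  node 4: ⊤
  node 5: ⊤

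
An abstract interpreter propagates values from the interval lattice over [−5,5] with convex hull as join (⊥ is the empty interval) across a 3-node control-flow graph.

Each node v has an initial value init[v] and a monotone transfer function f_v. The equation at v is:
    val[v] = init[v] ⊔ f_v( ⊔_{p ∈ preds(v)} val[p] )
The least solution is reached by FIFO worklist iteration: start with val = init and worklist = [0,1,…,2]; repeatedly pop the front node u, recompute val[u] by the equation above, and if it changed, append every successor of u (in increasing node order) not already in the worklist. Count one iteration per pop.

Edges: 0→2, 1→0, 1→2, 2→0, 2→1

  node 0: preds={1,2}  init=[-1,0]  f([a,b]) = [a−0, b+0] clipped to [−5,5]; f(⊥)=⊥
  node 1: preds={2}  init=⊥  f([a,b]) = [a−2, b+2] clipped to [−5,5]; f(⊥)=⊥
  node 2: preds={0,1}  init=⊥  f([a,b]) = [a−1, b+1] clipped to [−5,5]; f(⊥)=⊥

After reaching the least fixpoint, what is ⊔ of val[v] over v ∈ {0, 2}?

[-5,5]

Trace (12 dequeues):
  [1] u=0 | in ⊥ | out [-1,0] | ==
  [2] u=1 | in ⊥ | out ⊥ | ==
  [3] u=2 | in [-1,0] | out [-2,1] | prev ⊥ | push {0,1}
  [4] u=0 | in [-2,1] | out [-2,1] | prev [-1,0] | push {2}
  [5] u=1 | in [-2,1] | out [-4,3] | prev ⊥ | push {0}
  [6] u=2 | in [-4,3] | out [-5,4] | prev [-2,1] | push {1}
  [7] u=0 | in [-5,4] | out [-5,4] | prev [-2,1] | push {2}
  [8] u=1 | in [-5,4] | out [-5,5] | prev [-4,3] | push {0}
  [9] u=2 | in [-5,5] | out [-5,5] | prev [-5,4] | push {1}
  [10] u=0 | in [-5,5] | out [-5,5] | prev [-5,4] | push {2}
  [11] u=1 | in [-5,5] | out [-5,5] | ==
  [12] u=2 | in [-5,5] | out [-5,5] | ==

Converged values:
  [0] [-5,5]
  [1] [-5,5]
  [2] [-5,5]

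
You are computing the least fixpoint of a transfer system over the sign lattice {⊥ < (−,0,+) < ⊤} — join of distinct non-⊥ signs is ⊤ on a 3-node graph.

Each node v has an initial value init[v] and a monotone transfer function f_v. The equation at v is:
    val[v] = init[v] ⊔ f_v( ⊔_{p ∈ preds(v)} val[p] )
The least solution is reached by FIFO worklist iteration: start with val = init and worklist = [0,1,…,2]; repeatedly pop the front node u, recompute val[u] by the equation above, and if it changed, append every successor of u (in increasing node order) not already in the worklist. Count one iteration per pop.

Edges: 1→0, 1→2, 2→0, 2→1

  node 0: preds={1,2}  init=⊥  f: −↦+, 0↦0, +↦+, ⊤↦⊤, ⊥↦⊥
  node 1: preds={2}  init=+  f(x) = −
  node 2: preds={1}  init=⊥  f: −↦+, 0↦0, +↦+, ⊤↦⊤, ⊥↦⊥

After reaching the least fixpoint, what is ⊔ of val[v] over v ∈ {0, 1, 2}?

⊤

Worklist (5 pops):
  #1 pop 0: in=+ → + (was ⊥); enqueue []
  #2 pop 1: in=⊥ → ⊤ (was +); enqueue [0]
  #3 pop 2: in=⊤ → ⊤ (was ⊥); enqueue [1]
  #4 pop 0: in=⊤ → ⊤ (was +); enqueue []
  #5 pop 1: in=⊤ → ⊤ (no change)

Fixpoint:
  val[0] = ⊤
  val[1] = ⊤
  val[2] = ⊤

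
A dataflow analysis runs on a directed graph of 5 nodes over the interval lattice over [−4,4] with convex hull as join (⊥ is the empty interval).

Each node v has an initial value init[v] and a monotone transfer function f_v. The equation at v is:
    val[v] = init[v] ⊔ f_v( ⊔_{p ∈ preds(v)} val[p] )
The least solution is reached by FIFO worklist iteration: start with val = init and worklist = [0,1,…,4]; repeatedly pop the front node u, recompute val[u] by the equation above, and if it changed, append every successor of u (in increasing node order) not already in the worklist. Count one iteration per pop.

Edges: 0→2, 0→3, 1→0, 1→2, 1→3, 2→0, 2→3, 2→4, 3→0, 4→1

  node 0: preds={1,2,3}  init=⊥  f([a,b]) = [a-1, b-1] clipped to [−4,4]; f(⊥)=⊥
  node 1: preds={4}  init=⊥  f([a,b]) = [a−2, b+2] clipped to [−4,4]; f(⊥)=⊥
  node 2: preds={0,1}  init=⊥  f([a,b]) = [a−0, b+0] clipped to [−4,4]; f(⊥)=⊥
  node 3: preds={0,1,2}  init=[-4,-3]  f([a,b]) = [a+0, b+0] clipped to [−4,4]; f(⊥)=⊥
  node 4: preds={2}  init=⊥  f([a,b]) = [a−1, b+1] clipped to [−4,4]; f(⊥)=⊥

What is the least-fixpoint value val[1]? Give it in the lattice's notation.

[-4,4]

Iteration log — 25 steps:
  step 1. node 0  ⊔preds=[-4,-3]  new=[-4,-4]  old=⊥  +wl: 
  step 2. node 1  ⊔preds=⊥  new=⊥  stable
  step 3. node 2  ⊔preds=[-4,-4]  new=[-4,-4]  old=⊥  +wl: 0
  step 4. node 3  ⊔preds=[-4,-4]  new=[-4,-3]  stable
  step 5. node 4  ⊔preds=[-4,-4]  new=[-4,-3]  old=⊥  +wl: 1
  step 6. node 0  ⊔preds=[-4,-3]  new=[-4,-4]  stable
  step 7. node 1  ⊔preds=[-4,-3]  new=[-4,-1]  old=⊥  +wl: 0,2,3
  step 8. node 0  ⊔preds=[-4,-1]  new=[-4,-2]  old=[-4,-4]  +wl: 
  step 9. node 2  ⊔preds=[-4,-1]  new=[-4,-1]  old=[-4,-4]  +wl: 0,4
  step 10. node 3  ⊔preds=[-4,-1]  new=[-4,-1]  old=[-4,-3]  +wl: 
  step 11. node 0  ⊔preds=[-4,-1]  new=[-4,-2]  stable
  step 12. node 4  ⊔preds=[-4,-1]  new=[-4,0]  old=[-4,-3]  +wl: 1
  step 13. node 1  ⊔preds=[-4,0]  new=[-4,2]  old=[-4,-1]  +wl: 0,2,3
  step 14. node 0  ⊔preds=[-4,2]  new=[-4,1]  old=[-4,-2]  +wl: 
  step 15. node 2  ⊔preds=[-4,2]  new=[-4,2]  old=[-4,-1]  +wl: 0,4
  step 16. node 3  ⊔preds=[-4,2]  new=[-4,2]  old=[-4,-1]  +wl: 
  step 17. node 0  ⊔preds=[-4,2]  new=[-4,1]  stable
  step 18. node 4  ⊔preds=[-4,2]  new=[-4,3]  old=[-4,0]  +wl: 1
  step 19. node 1  ⊔preds=[-4,3]  new=[-4,4]  old=[-4,2]  +wl: 0,2,3
  step 20. node 0  ⊔preds=[-4,4]  new=[-4,3]  old=[-4,1]  +wl: 
  step 21. node 2  ⊔preds=[-4,4]  new=[-4,4]  old=[-4,2]  +wl: 0,4
  step 22. node 3  ⊔preds=[-4,4]  new=[-4,4]  old=[-4,2]  +wl: 
  step 23. node 0  ⊔preds=[-4,4]  new=[-4,3]  stable
  step 24. node 4  ⊔preds=[-4,4]  new=[-4,4]  old=[-4,3]  +wl: 1
  step 25. node 1  ⊔preds=[-4,4]  new=[-4,4]  stable

Least fixpoint reached:
  node 0: [-4,3]
  node 1: [-4,4]
  node 2: [-4,4]
  node 3: [-4,4]
  node 4: [-4,4]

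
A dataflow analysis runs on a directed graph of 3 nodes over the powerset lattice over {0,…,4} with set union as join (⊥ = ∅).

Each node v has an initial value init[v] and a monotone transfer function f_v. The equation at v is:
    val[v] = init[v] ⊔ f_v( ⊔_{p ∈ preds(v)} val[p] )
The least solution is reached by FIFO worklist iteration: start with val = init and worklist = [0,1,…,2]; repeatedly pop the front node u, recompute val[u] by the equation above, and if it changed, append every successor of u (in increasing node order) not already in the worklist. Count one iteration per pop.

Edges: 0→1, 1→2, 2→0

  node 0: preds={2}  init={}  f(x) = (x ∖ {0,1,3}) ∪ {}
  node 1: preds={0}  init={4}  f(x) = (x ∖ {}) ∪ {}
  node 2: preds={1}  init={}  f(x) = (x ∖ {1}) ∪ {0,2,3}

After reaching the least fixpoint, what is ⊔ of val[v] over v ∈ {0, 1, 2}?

{0,2,3,4}

Trace (6 dequeues):
  [1] u=0 | in {} | out {} | ==
  [2] u=1 | in {} | out {4} | ==
  [3] u=2 | in {4} | out {0,2,3,4} | prev {} | push {0}
  [4] u=0 | in {0,2,3,4} | out {2,4} | prev {} | push {1}
  [5] u=1 | in {2,4} | out {2,4} | prev {4} | push {2}
  [6] u=2 | in {2,4} | out {0,2,3,4} | ==

Converged values:
  [0] {2,4}
  [1] {2,4}
  [2] {0,2,3,4}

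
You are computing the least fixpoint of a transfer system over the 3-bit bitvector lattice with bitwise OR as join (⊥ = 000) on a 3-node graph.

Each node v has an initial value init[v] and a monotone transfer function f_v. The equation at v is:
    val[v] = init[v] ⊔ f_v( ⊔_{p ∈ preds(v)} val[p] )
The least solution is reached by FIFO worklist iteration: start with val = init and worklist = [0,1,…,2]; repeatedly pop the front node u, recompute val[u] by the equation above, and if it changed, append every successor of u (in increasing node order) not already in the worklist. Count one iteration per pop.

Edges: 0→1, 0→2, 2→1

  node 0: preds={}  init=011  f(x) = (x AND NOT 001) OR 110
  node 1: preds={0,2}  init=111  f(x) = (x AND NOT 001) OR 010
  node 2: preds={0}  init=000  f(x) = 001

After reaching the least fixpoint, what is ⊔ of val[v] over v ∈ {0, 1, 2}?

Iteration log — 4 steps:
  step 1. node 0  ⊔preds=000  new=111  old=011  +wl: 
  step 2. node 1  ⊔preds=111  new=111  stable
  step 3. node 2  ⊔preds=111  new=001  old=000  +wl: 1
  step 4. node 1  ⊔preds=111  new=111  stable

Least fixpoint reached:
  node 0: 111
  node 1: 111
  node 2: 001

111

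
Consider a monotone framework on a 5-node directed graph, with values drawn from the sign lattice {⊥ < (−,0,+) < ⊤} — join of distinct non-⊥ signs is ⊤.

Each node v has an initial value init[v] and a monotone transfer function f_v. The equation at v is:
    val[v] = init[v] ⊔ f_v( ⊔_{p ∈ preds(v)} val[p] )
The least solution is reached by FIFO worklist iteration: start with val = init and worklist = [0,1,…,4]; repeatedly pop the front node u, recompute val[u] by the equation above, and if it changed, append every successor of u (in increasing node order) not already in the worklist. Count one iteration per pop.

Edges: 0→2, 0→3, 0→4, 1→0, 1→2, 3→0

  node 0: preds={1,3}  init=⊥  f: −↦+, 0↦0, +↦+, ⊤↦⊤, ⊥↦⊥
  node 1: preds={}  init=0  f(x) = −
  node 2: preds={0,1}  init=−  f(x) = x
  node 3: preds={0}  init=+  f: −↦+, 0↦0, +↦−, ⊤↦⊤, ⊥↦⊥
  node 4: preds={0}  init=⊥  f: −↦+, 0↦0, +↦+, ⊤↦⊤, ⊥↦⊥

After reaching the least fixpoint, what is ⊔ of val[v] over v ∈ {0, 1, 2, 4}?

Iteration log — 6 steps:
  step 1. node 0  ⊔preds=⊤  new=⊤  old=⊥  +wl: 
  step 2. node 1  ⊔preds=⊥  new=⊤  old=0  +wl: 0
  step 3. node 2  ⊔preds=⊤  new=⊤  old=−  +wl: 
  step 4. node 3  ⊔preds=⊤  new=⊤  old=+  +wl: 
  step 5. node 4  ⊔preds=⊤  new=⊤  old=⊥  +wl: 
  step 6. node 0  ⊔preds=⊤  new=⊤  stable

Least fixpoint reached:
  node 0: ⊤
  node 1: ⊤
  node 2: ⊤
  node 3: ⊤
  node 4: ⊤

⊤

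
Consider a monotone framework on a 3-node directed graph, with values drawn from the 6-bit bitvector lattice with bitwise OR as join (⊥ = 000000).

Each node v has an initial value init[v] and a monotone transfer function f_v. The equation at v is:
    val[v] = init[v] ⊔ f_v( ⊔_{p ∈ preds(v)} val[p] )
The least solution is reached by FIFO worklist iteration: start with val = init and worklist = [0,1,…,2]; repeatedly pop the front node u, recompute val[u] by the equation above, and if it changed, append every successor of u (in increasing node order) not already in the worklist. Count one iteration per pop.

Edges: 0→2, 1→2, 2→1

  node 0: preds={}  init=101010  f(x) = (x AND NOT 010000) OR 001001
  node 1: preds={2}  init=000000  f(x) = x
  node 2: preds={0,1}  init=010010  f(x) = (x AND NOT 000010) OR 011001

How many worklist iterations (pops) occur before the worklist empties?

Iteration log — 5 steps:
  step 1. node 0  ⊔preds=000000  new=101011  old=101010  +wl: 
  step 2. node 1  ⊔preds=010010  new=010010  old=000000  +wl: 
  step 3. node 2  ⊔preds=111011  new=111011  old=010010  +wl: 1
  step 4. node 1  ⊔preds=111011  new=111011  old=010010  +wl: 2
  step 5. node 2  ⊔preds=111011  new=111011  stable

Least fixpoint reached:
  node 0: 101011
  node 1: 111011
  node 2: 111011

5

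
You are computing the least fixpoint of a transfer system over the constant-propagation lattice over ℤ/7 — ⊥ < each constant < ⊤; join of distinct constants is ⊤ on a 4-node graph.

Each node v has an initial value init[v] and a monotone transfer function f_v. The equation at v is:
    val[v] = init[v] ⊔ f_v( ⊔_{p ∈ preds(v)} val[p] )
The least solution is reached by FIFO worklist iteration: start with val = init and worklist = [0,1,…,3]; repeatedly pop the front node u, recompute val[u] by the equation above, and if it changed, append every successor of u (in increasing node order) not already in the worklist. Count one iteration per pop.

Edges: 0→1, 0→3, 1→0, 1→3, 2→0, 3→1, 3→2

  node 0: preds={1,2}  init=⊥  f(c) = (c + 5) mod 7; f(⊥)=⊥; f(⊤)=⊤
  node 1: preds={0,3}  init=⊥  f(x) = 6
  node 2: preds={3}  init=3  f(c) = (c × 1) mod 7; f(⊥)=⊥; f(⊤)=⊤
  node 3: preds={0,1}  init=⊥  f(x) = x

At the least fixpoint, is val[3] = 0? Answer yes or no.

Worklist (9 pops):
  #1 pop 0: in=3 → 1 (was ⊥); enqueue []
  #2 pop 1: in=1 → 6 (was ⊥); enqueue [0]
  #3 pop 2: in=⊥ → 3 (no change)
  #4 pop 3: in=⊤ → ⊤ (was ⊥); enqueue [1,2]
  #5 pop 0: in=⊤ → ⊤ (was 1); enqueue [3]
  #6 pop 1: in=⊤ → 6 (no change)
  #7 pop 2: in=⊤ → ⊤ (was 3); enqueue [0]
  #8 pop 3: in=⊤ → ⊤ (no change)
  #9 pop 0: in=⊤ → ⊤ (no change)

Fixpoint:
  val[0] = ⊤
  val[1] = 6
  val[2] = ⊤
  val[3] = ⊤

no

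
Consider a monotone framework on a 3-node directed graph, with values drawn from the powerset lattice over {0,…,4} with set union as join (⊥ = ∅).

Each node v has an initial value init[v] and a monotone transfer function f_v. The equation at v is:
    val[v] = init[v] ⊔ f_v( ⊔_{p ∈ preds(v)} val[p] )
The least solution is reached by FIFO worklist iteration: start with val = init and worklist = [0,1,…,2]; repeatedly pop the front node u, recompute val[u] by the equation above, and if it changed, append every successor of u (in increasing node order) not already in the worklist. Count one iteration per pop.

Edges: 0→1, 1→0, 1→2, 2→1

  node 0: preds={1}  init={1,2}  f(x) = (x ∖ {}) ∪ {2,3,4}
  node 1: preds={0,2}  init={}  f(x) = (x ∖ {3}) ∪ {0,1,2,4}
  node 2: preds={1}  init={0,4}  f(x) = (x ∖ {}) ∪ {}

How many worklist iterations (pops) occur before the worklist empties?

Trace (5 dequeues):
  [1] u=0 | in {} | out {1,2,3,4} | prev {1,2} | push {}
  [2] u=1 | in {0,1,2,3,4} | out {0,1,2,4} | prev {} | push {0}
  [3] u=2 | in {0,1,2,4} | out {0,1,2,4} | prev {0,4} | push {1}
  [4] u=0 | in {0,1,2,4} | out {0,1,2,3,4} | prev {1,2,3,4} | push {}
  [5] u=1 | in {0,1,2,3,4} | out {0,1,2,4} | ==

Converged values:
  [0] {0,1,2,3,4}
  [1] {0,1,2,4}
  [2] {0,1,2,4}

5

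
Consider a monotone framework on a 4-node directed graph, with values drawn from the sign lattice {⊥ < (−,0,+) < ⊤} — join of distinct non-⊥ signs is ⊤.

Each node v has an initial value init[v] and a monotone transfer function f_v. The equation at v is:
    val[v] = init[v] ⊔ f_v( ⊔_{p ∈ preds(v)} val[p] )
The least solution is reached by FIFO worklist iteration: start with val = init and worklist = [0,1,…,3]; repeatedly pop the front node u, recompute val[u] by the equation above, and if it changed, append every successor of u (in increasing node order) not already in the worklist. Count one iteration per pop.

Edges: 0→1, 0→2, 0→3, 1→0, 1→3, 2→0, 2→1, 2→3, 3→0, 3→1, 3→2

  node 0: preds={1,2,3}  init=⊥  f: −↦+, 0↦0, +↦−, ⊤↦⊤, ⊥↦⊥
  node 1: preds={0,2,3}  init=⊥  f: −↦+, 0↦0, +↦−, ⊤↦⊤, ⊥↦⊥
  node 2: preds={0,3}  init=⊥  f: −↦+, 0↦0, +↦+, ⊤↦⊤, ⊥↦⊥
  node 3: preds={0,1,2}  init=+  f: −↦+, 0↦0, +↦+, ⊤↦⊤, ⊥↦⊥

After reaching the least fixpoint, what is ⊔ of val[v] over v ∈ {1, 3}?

⊤

Worklist (8 pops):
  #1 pop 0: in=+ → − (was ⊥); enqueue []
  #2 pop 1: in=⊤ → ⊤ (was ⊥); enqueue [0]
  #3 pop 2: in=⊤ → ⊤ (was ⊥); enqueue [1]
  #4 pop 3: in=⊤ → ⊤ (was +); enqueue [2]
  #5 pop 0: in=⊤ → ⊤ (was −); enqueue [3]
  #6 pop 1: in=⊤ → ⊤ (no change)
  #7 pop 2: in=⊤ → ⊤ (no change)
  #8 pop 3: in=⊤ → ⊤ (no change)

Fixpoint:
  val[0] = ⊤
  val[1] = ⊤
  val[2] = ⊤
  val[3] = ⊤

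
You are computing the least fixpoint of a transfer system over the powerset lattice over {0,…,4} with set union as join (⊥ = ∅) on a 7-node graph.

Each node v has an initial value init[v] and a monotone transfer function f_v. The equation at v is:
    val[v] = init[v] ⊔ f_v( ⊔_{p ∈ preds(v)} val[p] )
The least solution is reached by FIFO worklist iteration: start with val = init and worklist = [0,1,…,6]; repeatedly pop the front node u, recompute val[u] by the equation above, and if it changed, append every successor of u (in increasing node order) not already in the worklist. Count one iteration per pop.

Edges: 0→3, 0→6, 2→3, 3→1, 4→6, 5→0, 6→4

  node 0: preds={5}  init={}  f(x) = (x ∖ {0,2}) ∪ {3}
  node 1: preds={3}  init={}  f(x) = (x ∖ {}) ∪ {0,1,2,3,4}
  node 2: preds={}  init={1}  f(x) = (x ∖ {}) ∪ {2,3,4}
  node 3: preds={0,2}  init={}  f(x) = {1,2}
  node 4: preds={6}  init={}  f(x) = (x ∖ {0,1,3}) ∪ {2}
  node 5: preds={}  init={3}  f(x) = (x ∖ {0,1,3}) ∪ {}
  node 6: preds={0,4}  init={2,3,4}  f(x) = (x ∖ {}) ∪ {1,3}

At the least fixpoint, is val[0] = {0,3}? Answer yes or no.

no

Iteration log — 9 steps:
  step 1. node 0  ⊔preds={3}  new={3}  old={}  +wl: 
  step 2. node 1  ⊔preds={}  new={0,1,2,3,4}  old={}  +wl: 
  step 3. node 2  ⊔preds={}  new={1,2,3,4}  old={1}  +wl: 
  step 4. node 3  ⊔preds={1,2,3,4}  new={1,2}  old={}  +wl: 1
  step 5. node 4  ⊔preds={2,3,4}  new={2,4}  old={}  +wl: 
  step 6. node 5  ⊔preds={}  new={3}  stable
  step 7. node 6  ⊔preds={2,3,4}  new={1,2,3,4}  old={2,3,4}  +wl: 4
  step 8. node 1  ⊔preds={1,2}  new={0,1,2,3,4}  stable
  step 9. node 4  ⊔preds={1,2,3,4}  new={2,4}  stable

Least fixpoint reached:
  node 0: {3}
  node 1: {0,1,2,3,4}
  node 2: {1,2,3,4}
  node 3: {1,2}
  node 4: {2,4}
  node 5: {3}
  node 6: {1,2,3,4}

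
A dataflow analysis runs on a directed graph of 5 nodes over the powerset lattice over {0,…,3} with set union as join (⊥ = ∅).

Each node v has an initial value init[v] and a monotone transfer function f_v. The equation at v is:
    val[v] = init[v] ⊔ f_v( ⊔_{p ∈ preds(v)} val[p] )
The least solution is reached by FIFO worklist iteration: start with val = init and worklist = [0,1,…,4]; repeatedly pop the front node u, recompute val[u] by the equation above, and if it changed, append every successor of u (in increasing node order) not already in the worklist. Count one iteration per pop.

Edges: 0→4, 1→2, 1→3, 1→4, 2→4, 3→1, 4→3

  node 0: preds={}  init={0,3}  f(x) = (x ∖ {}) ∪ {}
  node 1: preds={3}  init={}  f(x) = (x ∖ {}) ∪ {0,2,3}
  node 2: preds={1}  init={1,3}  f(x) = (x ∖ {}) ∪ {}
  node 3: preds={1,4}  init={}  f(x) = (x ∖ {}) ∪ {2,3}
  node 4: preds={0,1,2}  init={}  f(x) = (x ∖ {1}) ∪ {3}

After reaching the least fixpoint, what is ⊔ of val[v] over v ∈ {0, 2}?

Worklist (7 pops):
  #1 pop 0: in={} → {0,3} (no change)
  #2 pop 1: in={} → {0,2,3} (was {}); enqueue []
  #3 pop 2: in={0,2,3} → {0,1,2,3} (was {1,3}); enqueue []
  #4 pop 3: in={0,2,3} → {0,2,3} (was {}); enqueue [1]
  #5 pop 4: in={0,1,2,3} → {0,2,3} (was {}); enqueue [3]
  #6 pop 1: in={0,2,3} → {0,2,3} (no change)
  #7 pop 3: in={0,2,3} → {0,2,3} (no change)

Fixpoint:
  val[0] = {0,3}
  val[1] = {0,2,3}
  val[2] = {0,1,2,3}
  val[3] = {0,2,3}
  val[4] = {0,2,3}

{0,1,2,3}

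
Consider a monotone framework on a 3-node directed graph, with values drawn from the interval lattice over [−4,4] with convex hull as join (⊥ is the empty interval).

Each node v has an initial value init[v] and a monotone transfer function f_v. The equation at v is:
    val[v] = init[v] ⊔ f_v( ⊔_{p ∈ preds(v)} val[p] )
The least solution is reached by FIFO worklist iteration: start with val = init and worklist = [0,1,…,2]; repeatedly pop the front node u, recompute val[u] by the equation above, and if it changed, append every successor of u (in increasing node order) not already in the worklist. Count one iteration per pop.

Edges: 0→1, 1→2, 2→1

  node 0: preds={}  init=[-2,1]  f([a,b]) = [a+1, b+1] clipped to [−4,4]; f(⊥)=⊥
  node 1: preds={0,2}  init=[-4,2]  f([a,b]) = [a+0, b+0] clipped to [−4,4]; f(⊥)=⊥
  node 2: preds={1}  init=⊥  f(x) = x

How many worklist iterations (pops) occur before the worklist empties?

4

Worklist (4 pops):
  #1 pop 0: in=⊥ → [-2,1] (no change)
  #2 pop 1: in=[-2,1] → [-4,2] (no change)
  #3 pop 2: in=[-4,2] → [-4,2] (was ⊥); enqueue [1]
  #4 pop 1: in=[-4,2] → [-4,2] (no change)

Fixpoint:
  val[0] = [-2,1]
  val[1] = [-4,2]
  val[2] = [-4,2]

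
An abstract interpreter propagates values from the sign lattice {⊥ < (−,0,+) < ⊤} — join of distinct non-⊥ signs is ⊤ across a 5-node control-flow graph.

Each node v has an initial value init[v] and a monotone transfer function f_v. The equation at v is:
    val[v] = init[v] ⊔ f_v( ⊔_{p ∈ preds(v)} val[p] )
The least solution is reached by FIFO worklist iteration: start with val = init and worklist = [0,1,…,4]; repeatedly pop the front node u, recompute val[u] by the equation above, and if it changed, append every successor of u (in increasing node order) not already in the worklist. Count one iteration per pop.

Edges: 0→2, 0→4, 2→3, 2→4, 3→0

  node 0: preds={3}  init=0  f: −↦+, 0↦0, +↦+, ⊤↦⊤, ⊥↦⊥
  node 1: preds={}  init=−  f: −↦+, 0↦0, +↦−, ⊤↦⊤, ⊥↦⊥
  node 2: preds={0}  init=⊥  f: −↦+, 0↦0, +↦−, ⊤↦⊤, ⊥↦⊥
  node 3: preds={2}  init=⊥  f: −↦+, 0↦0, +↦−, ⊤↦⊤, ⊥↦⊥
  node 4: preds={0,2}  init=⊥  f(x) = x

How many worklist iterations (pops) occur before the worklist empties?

Worklist (6 pops):
  #1 pop 0: in=⊥ → 0 (no change)
  #2 pop 1: in=⊥ → − (no change)
  #3 pop 2: in=0 → 0 (was ⊥); enqueue []
  #4 pop 3: in=0 → 0 (was ⊥); enqueue [0]
  #5 pop 4: in=0 → 0 (was ⊥); enqueue []
  #6 pop 0: in=0 → 0 (no change)

Fixpoint:
  val[0] = 0
  val[1] = −
  val[2] = 0
  val[3] = 0
  val[4] = 0

6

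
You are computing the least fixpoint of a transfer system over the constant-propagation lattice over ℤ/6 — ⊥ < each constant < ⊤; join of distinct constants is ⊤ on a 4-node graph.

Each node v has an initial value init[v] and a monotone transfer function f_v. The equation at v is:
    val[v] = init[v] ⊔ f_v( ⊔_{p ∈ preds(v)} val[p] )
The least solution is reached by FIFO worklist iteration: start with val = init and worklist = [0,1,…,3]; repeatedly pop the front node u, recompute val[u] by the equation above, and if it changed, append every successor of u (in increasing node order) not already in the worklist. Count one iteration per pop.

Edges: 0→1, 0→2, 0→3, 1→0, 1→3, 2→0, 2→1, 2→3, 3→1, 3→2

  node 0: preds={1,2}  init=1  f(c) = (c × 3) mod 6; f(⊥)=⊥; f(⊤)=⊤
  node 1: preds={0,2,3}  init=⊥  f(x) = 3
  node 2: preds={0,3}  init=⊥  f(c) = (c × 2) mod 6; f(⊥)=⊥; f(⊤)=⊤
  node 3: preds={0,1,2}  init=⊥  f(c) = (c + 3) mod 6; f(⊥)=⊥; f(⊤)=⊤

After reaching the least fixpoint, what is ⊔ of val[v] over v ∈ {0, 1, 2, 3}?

Iteration log — 10 steps:
  step 1. node 0  ⊔preds=⊥  new=1  stable
  step 2. node 1  ⊔preds=1  new=3  old=⊥  +wl: 0
  step 3. node 2  ⊔preds=1  new=2  old=⊥  +wl: 1
  step 4. node 3  ⊔preds=⊤  new=⊤  old=⊥  +wl: 2
  step 5. node 0  ⊔preds=⊤  new=⊤  old=1  +wl: 3
  step 6. node 1  ⊔preds=⊤  new=3  stable
  step 7. node 2  ⊔preds=⊤  new=⊤  old=2  +wl: 0,1
  step 8. node 3  ⊔preds=⊤  new=⊤  stable
  step 9. node 0  ⊔preds=⊤  new=⊤  stable
  step 10. node 1  ⊔preds=⊤  new=3  stable

Least fixpoint reached:
  node 0: ⊤
  node 1: 3
  node 2: ⊤
  node 3: ⊤

⊤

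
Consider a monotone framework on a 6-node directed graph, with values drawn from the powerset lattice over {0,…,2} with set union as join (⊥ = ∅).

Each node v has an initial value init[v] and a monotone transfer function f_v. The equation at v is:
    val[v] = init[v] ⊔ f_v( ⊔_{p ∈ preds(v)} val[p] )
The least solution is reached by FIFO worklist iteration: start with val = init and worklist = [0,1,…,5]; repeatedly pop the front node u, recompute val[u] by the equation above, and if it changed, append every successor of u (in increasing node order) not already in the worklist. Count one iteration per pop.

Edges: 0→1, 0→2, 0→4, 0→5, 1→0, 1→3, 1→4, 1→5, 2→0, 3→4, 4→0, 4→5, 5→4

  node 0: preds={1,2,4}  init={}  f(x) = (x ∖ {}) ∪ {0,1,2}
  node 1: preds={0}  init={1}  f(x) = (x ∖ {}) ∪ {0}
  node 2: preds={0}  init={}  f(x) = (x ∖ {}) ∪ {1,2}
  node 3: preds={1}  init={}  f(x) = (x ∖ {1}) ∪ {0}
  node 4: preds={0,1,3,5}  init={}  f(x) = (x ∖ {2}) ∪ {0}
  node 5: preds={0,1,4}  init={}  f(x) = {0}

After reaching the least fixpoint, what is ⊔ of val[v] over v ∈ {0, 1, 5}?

{0,1,2}

Trace (8 dequeues):
  [1] u=0 | in {1} | out {0,1,2} | prev {} | push {}
  [2] u=1 | in {0,1,2} | out {0,1,2} | prev {1} | push {0}
  [3] u=2 | in {0,1,2} | out {0,1,2} | prev {} | push {}
  [4] u=3 | in {0,1,2} | out {0,2} | prev {} | push {}
  [5] u=4 | in {0,1,2} | out {0,1} | prev {} | push {}
  [6] u=5 | in {0,1,2} | out {0} | prev {} | push {4}
  [7] u=0 | in {0,1,2} | out {0,1,2} | ==
  [8] u=4 | in {0,1,2} | out {0,1} | ==

Converged values:
  [0] {0,1,2}
  [1] {0,1,2}
  [2] {0,1,2}
  [3] {0,2}
  [4] {0,1}
  [5] {0}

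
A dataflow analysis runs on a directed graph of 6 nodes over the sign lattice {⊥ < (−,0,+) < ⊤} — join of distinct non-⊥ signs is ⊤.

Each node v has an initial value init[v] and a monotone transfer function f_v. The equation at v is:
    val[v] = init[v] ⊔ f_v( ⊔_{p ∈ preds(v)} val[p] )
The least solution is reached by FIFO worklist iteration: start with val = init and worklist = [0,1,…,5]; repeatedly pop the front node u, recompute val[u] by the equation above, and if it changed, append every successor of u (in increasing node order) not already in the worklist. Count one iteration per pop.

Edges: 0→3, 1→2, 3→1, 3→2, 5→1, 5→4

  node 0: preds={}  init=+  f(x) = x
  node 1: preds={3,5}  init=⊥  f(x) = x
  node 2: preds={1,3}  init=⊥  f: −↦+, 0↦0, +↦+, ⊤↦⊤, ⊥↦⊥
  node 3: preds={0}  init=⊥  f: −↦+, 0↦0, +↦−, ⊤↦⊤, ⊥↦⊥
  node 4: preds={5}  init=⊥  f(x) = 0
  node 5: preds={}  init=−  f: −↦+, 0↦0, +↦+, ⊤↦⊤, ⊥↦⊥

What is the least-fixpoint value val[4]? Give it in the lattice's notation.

Trace (8 dequeues):
  [1] u=0 | in ⊥ | out + | ==
  [2] u=1 | in − | out − | prev ⊥ | push {}
  [3] u=2 | in − | out + | prev ⊥ | push {}
  [4] u=3 | in + | out − | prev ⊥ | push {1,2}
  [5] u=4 | in − | out 0 | prev ⊥ | push {}
  [6] u=5 | in ⊥ | out − | ==
  [7] u=1 | in − | out − | ==
  [8] u=2 | in − | out + | ==

Converged values:
  [0] +
  [1] −
  [2] +
  [3] −
  [4] 0
  [5] −

0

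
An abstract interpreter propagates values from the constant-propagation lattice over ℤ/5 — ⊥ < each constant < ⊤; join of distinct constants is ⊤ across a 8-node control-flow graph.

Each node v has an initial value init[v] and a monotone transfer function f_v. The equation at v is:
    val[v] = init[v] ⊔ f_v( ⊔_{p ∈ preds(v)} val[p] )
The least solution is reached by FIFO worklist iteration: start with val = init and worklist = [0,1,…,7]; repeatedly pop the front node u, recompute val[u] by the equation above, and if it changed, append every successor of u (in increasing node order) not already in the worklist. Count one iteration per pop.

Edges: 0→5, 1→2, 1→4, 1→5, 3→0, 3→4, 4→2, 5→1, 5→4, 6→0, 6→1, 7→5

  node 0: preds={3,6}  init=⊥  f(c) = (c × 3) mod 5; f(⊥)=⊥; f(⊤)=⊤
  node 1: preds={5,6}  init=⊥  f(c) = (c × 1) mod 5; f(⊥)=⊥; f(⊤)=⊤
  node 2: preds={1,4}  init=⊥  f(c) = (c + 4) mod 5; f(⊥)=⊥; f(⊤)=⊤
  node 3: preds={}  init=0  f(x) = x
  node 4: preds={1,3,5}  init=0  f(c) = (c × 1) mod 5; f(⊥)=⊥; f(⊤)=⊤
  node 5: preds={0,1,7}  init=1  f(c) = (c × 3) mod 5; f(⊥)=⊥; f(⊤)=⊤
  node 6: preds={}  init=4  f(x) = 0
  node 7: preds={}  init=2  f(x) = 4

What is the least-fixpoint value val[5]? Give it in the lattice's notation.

Worklist (13 pops):
  #1 pop 0: in=⊤ → ⊤ (was ⊥); enqueue []
  #2 pop 1: in=⊤ → ⊤ (was ⊥); enqueue []
  #3 pop 2: in=⊤ → ⊤ (was ⊥); enqueue []
  #4 pop 3: in=⊥ → 0 (no change)
  #5 pop 4: in=⊤ → ⊤ (was 0); enqueue [2]
  #6 pop 5: in=⊤ → ⊤ (was 1); enqueue [1,4]
  #7 pop 6: in=⊥ → ⊤ (was 4); enqueue [0]
  #8 pop 7: in=⊥ → ⊤ (was 2); enqueue [5]
  #9 pop 2: in=⊤ → ⊤ (no change)
  #10 pop 1: in=⊤ → ⊤ (no change)
  #11 pop 4: in=⊤ → ⊤ (no change)
  #12 pop 0: in=⊤ → ⊤ (no change)
  #13 pop 5: in=⊤ → ⊤ (no change)

Fixpoint:
  val[0] = ⊤
  val[1] = ⊤
  val[2] = ⊤
  val[3] = 0
  val[4] = ⊤
  val[5] = ⊤
  val[6] = ⊤
  val[7] = ⊤

⊤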